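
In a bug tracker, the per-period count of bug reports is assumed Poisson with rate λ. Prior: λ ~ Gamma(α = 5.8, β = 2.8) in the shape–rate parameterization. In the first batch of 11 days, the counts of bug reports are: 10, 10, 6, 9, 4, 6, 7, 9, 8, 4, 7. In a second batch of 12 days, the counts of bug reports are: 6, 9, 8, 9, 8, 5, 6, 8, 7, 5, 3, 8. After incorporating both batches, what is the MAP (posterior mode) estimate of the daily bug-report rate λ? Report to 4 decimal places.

6.4651

With a Gamma(shape α, rate β) prior, the Poisson likelihood is conjugate: the posterior is Gamma(α + ΣXᵢ, β + n).
Batch 1: sum of counts S = 80 over n = 11 days.
After batch 1: Gamma(α+S, β+n) = Gamma(5.8+80, 2.8+11) = Gamma(85.8, 13.8).
Batch 2: sum of counts S = 82 over n = 12 days.
After batch 2: Gamma(α+S, β+n) = Gamma(85.8+82, 13.8+12) = Gamma(167.8, 25.8).
Mode of Gamma(α,β) for α≥1 is (α−1)/β = 166.8/25.8 = 6.4651.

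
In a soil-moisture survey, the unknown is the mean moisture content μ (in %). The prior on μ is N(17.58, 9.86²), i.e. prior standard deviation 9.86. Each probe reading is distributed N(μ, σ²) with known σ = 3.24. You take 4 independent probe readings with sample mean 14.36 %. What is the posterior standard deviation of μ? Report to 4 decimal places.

1.5986

For Normal data with known variance σ², a Normal(μ₀, σ₀²) prior on μ is conjugate. Posterior precision = 1/σ₀² + n/σ²; posterior mean is the precision-weighted average of μ₀ and x̄.
σ₀² = 9.86² = 97.2196, σ² = 3.24² = 10.4976; σ² + n·σ₀² = 10.4976 + 4·97.2196 = 399.376.
Posterior precision = 1/σ₀² + n/σ² = 1/97.2196 + 4/10.4976 = (σ² + n·σ₀²)/(σ₀²σ²) = 399.376/(97.2196·10.4976); posterior variance σₙ² = σ₀²σ²/(σ² + n·σ₀²) = 97.2196·10.4976/399.376 = 2.555418.
Posterior SD = √σₙ² = √(97.2196·10.4976/399.376) = 1.5986.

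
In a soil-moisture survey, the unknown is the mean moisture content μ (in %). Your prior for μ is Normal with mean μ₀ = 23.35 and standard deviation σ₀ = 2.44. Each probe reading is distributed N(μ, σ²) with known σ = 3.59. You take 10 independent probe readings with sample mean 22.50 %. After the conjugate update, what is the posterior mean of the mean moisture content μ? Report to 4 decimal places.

For Normal data with known variance σ², a Normal(μ₀, σ₀²) prior on μ is conjugate. Posterior precision = 1/σ₀² + n/σ²; posterior mean is the precision-weighted average of μ₀ and x̄.
n·x̄ = 10·22.50 = 225.
σ₀² = 2.44² = 5.9536, σ² = 3.59² = 12.8881; σ² + n·σ₀² = 12.8881 + 10·5.9536 = 72.4241.
Posterior mean = (μ₀/σ₀² + n·x̄/σ²)/(1/σ₀² + n/σ²) = (σ²·μ₀ + σ₀²·n·x̄)/(σ² + n·σ₀²) = (12.8881·23.35 + 5.9536·225)/72.4241 = 1640.497135/72.4241 = 22.6513.

22.6513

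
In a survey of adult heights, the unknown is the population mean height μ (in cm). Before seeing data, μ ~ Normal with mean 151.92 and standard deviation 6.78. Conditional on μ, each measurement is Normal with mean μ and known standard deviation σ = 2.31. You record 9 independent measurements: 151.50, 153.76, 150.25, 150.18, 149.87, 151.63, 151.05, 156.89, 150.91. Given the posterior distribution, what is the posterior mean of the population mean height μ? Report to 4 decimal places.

For Normal data with known variance σ², a Normal(μ₀, σ₀²) prior on μ is conjugate. Posterior precision = 1/σ₀² + n/σ²; posterior mean is the precision-weighted average of μ₀ and x̄.
Σxᵢ = 151.50 + 153.76 + 150.25 + 150.18 + 149.87 + 151.63 + 151.05 + 156.89 + 150.91 = 1366.04, so n·x̄ = 1366.04.
σ₀² = 6.78² = 45.9684, σ² = 2.31² = 5.3361; σ² + n·σ₀² = 5.3361 + 9·45.9684 = 419.0517.
Posterior mean = (μ₀/σ₀² + n·x̄/σ²)/(1/σ₀² + n/σ²) = (σ²·μ₀ + σ₀²·n·x̄)/(σ² + n·σ₀²) = (5.3361·151.92 + 45.9684·1366.04)/419.0517 = 63605.333448/419.0517 = 151.7840.

151.7840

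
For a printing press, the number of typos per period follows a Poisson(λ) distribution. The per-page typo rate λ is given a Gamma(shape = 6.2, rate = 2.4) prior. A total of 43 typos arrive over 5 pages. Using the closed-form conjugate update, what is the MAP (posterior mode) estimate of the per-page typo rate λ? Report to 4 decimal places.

6.5135

With a Gamma(shape α, rate β) prior, the Poisson likelihood is conjugate: the posterior is Gamma(α + ΣXᵢ, β + n).
Posterior: Gamma(α+S, β+n) = Gamma(6.2+43, 2.4+5) = Gamma(49.2, 7.4).
Mode of Gamma(α,β) for α≥1 is (α−1)/β = 48.2/7.4 = 6.5135.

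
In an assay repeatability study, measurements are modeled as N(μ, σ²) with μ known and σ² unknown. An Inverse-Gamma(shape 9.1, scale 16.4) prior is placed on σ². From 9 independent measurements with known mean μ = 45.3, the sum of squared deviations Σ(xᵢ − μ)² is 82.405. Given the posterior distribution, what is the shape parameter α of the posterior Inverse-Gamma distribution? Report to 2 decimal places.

With known mean μ and an Inverse-Gamma(α, β) prior on σ², the Normal likelihood is conjugate: posterior is Inv-Gamma(α + n/2, β + Σ(xᵢ−μ)²/2).
Posterior: Inv-Gamma(9.1 + 9/2, 16.4 + 82.405/2) = Inv-Gamma(13.60, 57.6025).
Posterior α = 13.60.

13.60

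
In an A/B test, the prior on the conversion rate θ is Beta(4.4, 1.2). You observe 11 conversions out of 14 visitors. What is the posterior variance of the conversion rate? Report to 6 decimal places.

The Beta prior is conjugate to a Binomial/Bernoulli likelihood; the update adds successes to α and failures to β.
Posterior: Beta(α+k, β+n−k) = Beta(4.4+11, 1.2+3) = Beta(15.4, 4.2).
Var = αβ/((α+β)²(α+β+1)) = 15.4·4.2/(19.6²·20.6) = 0.008173.

0.008173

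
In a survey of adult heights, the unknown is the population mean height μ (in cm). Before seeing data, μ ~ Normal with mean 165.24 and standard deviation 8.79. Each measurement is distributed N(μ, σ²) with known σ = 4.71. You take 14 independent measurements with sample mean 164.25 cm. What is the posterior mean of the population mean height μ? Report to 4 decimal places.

For Normal data with known variance σ², a Normal(μ₀, σ₀²) prior on μ is conjugate. Posterior precision = 1/σ₀² + n/σ²; posterior mean is the precision-weighted average of μ₀ and x̄.
n·x̄ = 14·164.25 = 2299.5.
σ₀² = 8.79² = 77.2641, σ² = 4.71² = 22.1841; σ² + n·σ₀² = 22.1841 + 14·77.2641 = 1103.8815.
Posterior mean = (μ₀/σ₀² + n·x̄/σ²)/(1/σ₀² + n/σ²) = (σ²·μ₀ + σ₀²·n·x̄)/(σ² + n·σ₀²) = (22.1841·165.24 + 77.2641·2299.5)/1103.8815 = 181334.498634/1103.8815 = 164.2699.

164.2699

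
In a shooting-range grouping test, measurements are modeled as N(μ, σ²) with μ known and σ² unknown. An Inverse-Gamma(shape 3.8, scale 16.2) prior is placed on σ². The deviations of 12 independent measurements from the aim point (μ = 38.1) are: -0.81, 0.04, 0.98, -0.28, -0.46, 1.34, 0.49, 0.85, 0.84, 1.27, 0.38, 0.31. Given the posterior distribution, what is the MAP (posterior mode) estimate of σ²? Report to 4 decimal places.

1.8345

With known mean μ and an Inverse-Gamma(α, β) prior on σ², the Normal likelihood is conjugate: posterior is Inv-Gamma(α + n/2, β + Σ(xᵢ−μ)²/2).
Σ(xᵢ−μ)² = (-0.81)² + (0.04)² + (0.98)² + (-0.28)² + (-0.46)² + (1.34)² + (0.49)² + (0.85)² + (0.84)² + (1.27)² + (0.38)² + (0.31)² = 7.2253.
Posterior: Inv-Gamma(3.8 + 12/2, 16.2 + 7.2253/2) = Inv-Gamma(9.80, 19.81265).
Mode = β/(α+1) = 19.81265/10.80 = 1.8345.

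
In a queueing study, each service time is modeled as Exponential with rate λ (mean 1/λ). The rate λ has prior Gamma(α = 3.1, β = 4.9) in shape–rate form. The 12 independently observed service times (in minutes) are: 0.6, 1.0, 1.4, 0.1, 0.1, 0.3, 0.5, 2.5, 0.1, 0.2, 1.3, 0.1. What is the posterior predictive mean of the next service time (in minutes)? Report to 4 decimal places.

0.9291

With a Gamma(shape α, rate β) prior on the exponential rate λ, the posterior after n observations with total T = Σxᵢ is Gamma(α+n, β+T).
Sum of observations T = 8.2 minutes; n = 12.
Posterior: Gamma(3.1+12, 4.9+8.2) = Gamma(15.1, 13.1).
The predictive distribution for the next observation is Lomax; its mean is β/(α−1) = 13.1/14.1 = 0.9291.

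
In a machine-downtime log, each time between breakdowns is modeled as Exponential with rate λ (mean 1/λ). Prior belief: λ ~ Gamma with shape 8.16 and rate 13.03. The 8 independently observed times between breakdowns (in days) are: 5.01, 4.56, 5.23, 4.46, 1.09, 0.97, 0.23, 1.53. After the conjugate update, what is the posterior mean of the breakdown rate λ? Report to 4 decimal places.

0.4475

With a Gamma(shape α, rate β) prior on the exponential rate λ, the posterior after n observations with total T = Σxᵢ is Gamma(α+n, β+T).
Sum of observations T = 23.08 days; n = 8.
Posterior: Gamma(8.16+8, 13.03+23.08) = Gamma(16.16, 36.11).
Posterior mean of λ = α/β = 16.16/36.11 = 0.4475.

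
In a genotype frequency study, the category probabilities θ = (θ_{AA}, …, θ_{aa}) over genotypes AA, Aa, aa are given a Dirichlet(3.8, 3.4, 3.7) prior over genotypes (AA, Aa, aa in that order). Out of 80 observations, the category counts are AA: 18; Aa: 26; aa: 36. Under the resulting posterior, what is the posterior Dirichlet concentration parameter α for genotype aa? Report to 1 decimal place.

The Dirichlet prior is conjugate to the Multinomial likelihood: each posterior αⱼ = prior αⱼ + observed count nⱼ.
Posterior concentration: (21.8, 29.4, 39.7), total = 90.9.
α_{aa} = 3.7 + 36 = 39.7.

39.7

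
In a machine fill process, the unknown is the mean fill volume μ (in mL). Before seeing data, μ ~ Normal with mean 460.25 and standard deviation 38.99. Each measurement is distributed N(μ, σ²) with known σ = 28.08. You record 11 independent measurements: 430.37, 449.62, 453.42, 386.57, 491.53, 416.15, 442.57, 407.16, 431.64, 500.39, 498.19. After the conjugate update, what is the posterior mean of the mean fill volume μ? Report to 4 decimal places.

446.7814

For Normal data with known variance σ², a Normal(μ₀, σ₀²) prior on μ is conjugate. Posterior precision = 1/σ₀² + n/σ²; posterior mean is the precision-weighted average of μ₀ and x̄.
Σxᵢ = 430.37 + 449.62 + 453.42 + 386.57 + 491.53 + 416.15 + 442.57 + 407.16 + 431.64 + 500.39 + 498.19 = 4907.61, so n·x̄ = 4907.61.
σ₀² = 38.99² = 1520.2201, σ² = 28.08² = 788.4864; σ² + n·σ₀² = 788.4864 + 11·1520.2201 = 17510.9075.
Posterior mean = (μ₀/σ₀² + n·x̄/σ²)/(1/σ₀² + n/σ²) = (σ²·μ₀ + σ₀²·n·x̄)/(σ² + n·σ₀²) = (788.4864·460.25 + 1520.2201·4907.61)/17510.9075 = 7823548.230561/17510.9075 = 446.7814.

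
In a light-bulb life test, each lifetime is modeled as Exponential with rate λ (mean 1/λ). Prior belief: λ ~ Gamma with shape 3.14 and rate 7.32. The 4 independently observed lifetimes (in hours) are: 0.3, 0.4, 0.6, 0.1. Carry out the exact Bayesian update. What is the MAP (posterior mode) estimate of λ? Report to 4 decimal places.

With a Gamma(shape α, rate β) prior on the exponential rate λ, the posterior after n observations with total T = Σxᵢ is Gamma(α+n, β+T).
Sum of observations T = 1.4 hours; n = 4.
Posterior: Gamma(3.14+4, 7.32+1.4) = Gamma(7.14, 8.72).
Mode = (α−1)/β = 0.7041.

0.7041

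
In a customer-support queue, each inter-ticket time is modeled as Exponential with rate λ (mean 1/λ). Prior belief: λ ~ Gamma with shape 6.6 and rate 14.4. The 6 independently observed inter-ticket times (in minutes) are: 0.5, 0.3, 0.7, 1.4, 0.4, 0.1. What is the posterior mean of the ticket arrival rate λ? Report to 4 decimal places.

With a Gamma(shape α, rate β) prior on the exponential rate λ, the posterior after n observations with total T = Σxᵢ is Gamma(α+n, β+T).
Sum of observations T = 3.4 minutes; n = 6.
Posterior: Gamma(6.6+6, 14.4+3.4) = Gamma(12.6, 17.8).
Posterior mean of λ = α/β = 12.6/17.8 = 0.7079.

0.7079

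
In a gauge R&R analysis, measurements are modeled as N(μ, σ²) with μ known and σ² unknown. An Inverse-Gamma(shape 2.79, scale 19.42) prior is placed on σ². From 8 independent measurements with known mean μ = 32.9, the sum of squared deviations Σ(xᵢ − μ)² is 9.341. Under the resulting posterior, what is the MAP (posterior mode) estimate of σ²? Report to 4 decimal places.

With known mean μ and an Inverse-Gamma(α, β) prior on σ², the Normal likelihood is conjugate: posterior is Inv-Gamma(α + n/2, β + Σ(xᵢ−μ)²/2).
Posterior: Inv-Gamma(2.79 + 8/2, 19.42 + 9.341/2) = Inv-Gamma(6.79, 24.0905).
Mode = β/(α+1) = 24.0905/7.79 = 3.0925.

3.0925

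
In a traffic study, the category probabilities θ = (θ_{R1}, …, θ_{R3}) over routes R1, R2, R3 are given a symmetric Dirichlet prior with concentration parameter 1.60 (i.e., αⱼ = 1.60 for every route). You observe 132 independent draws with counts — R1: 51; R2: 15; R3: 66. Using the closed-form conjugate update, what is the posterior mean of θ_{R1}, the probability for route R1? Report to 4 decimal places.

The Dirichlet prior is conjugate to the Multinomial likelihood: each posterior αⱼ = prior αⱼ + observed count nⱼ.
Posterior concentration: (52.60, 16.60, 67.60), total = 136.80.
E[θ_{R1}|data] = α_{R1}/Σα = 52.60/136.80 = 0.3845.

0.3845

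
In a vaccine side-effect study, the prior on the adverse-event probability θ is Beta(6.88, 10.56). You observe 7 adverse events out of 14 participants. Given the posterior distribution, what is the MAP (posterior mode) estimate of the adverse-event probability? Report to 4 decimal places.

0.4375

The Beta prior is conjugate to a Binomial/Bernoulli likelihood; the update adds successes to α and failures to β.
Posterior: Beta(α+k, β+n−k) = Beta(6.88+7, 10.56+7) = Beta(13.88, 17.56).
Mode of Beta(a,b) for a,b>1 is (a−1)/(a+b−2) = 12.88/29.44 = 0.4375.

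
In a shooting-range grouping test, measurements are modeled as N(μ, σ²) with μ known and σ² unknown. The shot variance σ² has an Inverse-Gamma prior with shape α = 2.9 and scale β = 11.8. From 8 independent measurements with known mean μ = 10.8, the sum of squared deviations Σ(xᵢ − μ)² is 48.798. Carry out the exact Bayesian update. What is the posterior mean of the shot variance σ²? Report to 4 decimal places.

With known mean μ and an Inverse-Gamma(α, β) prior on σ², the Normal likelihood is conjugate: posterior is Inv-Gamma(α + n/2, β + Σ(xᵢ−μ)²/2).
Posterior: Inv-Gamma(2.9 + 8/2, 11.8 + 48.798/2) = Inv-Gamma(6.90, 36.1990).
E[σ²|data] = β/(α−1) = 36.1990/5.90 = 6.1354.

6.1354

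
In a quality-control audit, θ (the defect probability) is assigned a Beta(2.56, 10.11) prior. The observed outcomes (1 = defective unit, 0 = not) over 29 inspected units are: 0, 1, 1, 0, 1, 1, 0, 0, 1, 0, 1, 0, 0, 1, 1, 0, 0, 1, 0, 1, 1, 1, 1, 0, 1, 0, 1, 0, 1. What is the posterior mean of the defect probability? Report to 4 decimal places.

0.4454

The Beta prior is conjugate to a Binomial/Bernoulli likelihood; the update adds successes to α and failures to β.
Posterior: Beta(α+k, β+n−k) = Beta(2.56+16, 10.11+13) = Beta(18.56, 23.11).
Posterior mean = α/(α+β) = 18.56/41.67 = 0.4454.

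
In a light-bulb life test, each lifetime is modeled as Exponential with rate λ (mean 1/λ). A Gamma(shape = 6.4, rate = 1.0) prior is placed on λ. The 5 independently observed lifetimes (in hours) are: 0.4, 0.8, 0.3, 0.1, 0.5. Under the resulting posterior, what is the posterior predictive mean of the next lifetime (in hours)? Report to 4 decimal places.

With a Gamma(shape α, rate β) prior on the exponential rate λ, the posterior after n observations with total T = Σxᵢ is Gamma(α+n, β+T).
Sum of observations T = 2.1 hours; n = 5.
Posterior: Gamma(6.4+5, 1.0+2.1) = Gamma(11.4, 3.1).
The predictive distribution for the next observation is Lomax; its mean is β/(α−1) = 3.1/10.4 = 0.2981.

0.2981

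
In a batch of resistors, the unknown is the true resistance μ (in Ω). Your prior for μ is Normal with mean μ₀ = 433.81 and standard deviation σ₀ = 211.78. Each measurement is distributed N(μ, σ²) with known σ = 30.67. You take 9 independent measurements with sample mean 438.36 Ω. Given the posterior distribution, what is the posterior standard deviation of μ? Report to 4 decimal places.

For Normal data with known variance σ², a Normal(μ₀, σ₀²) prior on μ is conjugate. Posterior precision = 1/σ₀² + n/σ²; posterior mean is the precision-weighted average of μ₀ and x̄.
σ₀² = 211.78² = 44850.7684, σ² = 30.67² = 940.6489; σ² + n·σ₀² = 940.6489 + 9·44850.7684 = 404597.5645.
Posterior precision = 1/σ₀² + n/σ² = 1/44850.7684 + 9/940.6489 = (σ² + n·σ₀²)/(σ₀²σ²) = 404597.5645/(44850.7684·940.6489); posterior variance σₙ² = σ₀²σ²/(σ² + n·σ₀²) = 44850.7684·940.6489/404597.5645 = 104.273554.
Posterior SD = √σₙ² = √(44850.7684·940.6489/404597.5645) = 10.2114.

10.2114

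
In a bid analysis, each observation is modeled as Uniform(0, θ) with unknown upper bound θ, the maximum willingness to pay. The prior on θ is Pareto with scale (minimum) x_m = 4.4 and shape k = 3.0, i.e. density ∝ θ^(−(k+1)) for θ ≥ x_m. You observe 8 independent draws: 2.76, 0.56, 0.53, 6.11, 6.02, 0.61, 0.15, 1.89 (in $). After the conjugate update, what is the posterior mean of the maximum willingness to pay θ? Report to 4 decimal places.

6.7210

A Pareto(scale x_m, shape k) prior on the upper bound θ of Uniform(0, θ) is conjugate: posterior is Pareto(max(x_m, max xᵢ), k + n).
Sample maximum = 6.11; prior scale x_m = 4.4 → posterior scale = max = 6.11.
Posterior shape = 3.0 + 8 = 11.0.
E[θ|data] = k·x_m/(k−1) = 11.0·6.11/10.0 = 6.7210.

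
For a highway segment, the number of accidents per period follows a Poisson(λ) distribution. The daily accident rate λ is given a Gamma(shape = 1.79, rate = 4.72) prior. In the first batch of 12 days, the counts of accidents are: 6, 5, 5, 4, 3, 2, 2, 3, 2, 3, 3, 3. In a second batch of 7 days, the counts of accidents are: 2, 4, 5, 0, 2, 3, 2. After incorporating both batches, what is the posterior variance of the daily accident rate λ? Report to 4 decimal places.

0.1080

With a Gamma(shape α, rate β) prior, the Poisson likelihood is conjugate: the posterior is Gamma(α + ΣXᵢ, β + n).
Batch 1: sum of counts S = 41 over n = 12 days.
After batch 1: Gamma(α+S, β+n) = Gamma(1.79+41, 4.72+12) = Gamma(42.79, 16.72).
Batch 2: sum of counts S = 18 over n = 7 days.
After batch 2: Gamma(α+S, β+n) = Gamma(42.79+18, 16.72+7) = Gamma(60.79, 23.72).
Var = α/β² = 60.79/23.72² = 0.1080.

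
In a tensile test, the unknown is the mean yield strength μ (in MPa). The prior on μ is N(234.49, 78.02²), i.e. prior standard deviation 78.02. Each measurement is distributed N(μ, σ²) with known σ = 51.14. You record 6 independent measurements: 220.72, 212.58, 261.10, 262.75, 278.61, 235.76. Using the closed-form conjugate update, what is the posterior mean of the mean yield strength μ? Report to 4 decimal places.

For Normal data with known variance σ², a Normal(μ₀, σ₀²) prior on μ is conjugate. Posterior precision = 1/σ₀² + n/σ²; posterior mean is the precision-weighted average of μ₀ and x̄.
Σxᵢ = 220.72 + 212.58 + 261.10 + 262.75 + 278.61 + 235.76 = 1471.52, so n·x̄ = 1471.52.
σ₀² = 78.02² = 6087.1204, σ² = 51.14² = 2615.2996; σ² + n·σ₀² = 2615.2996 + 6·6087.1204 = 39138.022.
Posterior mean = (μ₀/σ₀² + n·x̄/σ²)/(1/σ₀² + n/σ²) = (σ²·μ₀ + σ₀²·n·x̄)/(σ² + n·σ₀²) = (2615.2996·234.49 + 6087.1204·1471.52)/39138.022 = 9570581.014212/39138.022 = 244.5341.

244.5341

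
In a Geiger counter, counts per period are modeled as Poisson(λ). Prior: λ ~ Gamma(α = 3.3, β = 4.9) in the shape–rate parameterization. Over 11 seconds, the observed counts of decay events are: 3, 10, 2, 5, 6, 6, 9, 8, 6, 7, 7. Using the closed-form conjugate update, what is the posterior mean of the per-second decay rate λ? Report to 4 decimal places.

4.5472

With a Gamma(shape α, rate β) prior, the Poisson likelihood is conjugate: the posterior is Gamma(α + ΣXᵢ, β + n).
Sum of counts S = 69 over n = 11 seconds.
Posterior: Gamma(α+S, β+n) = Gamma(3.3+69, 4.9+11) = Gamma(72.3, 15.9).
Posterior mean = α/β = 72.3/15.9 = 4.5472.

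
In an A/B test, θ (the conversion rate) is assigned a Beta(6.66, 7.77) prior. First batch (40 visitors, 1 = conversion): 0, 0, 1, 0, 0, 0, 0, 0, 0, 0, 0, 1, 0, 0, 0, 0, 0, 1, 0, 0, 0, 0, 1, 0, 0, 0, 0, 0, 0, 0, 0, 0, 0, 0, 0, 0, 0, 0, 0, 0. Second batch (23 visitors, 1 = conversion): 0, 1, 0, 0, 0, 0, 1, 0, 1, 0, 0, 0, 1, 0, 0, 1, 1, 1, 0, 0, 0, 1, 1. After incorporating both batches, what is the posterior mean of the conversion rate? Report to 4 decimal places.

The Beta prior is conjugate to a Binomial/Bernoulli likelihood; the update adds successes to α and failures to β.
After batch 1: Beta(6.66+4, 7.77+36) = Beta(10.66, 43.77).
After batch 2: Beta(10.66+9, 43.77+14) = Beta(19.66, 57.77).
Posterior mean = α/(α+β) = 19.66/77.43 = 0.2539.

0.2539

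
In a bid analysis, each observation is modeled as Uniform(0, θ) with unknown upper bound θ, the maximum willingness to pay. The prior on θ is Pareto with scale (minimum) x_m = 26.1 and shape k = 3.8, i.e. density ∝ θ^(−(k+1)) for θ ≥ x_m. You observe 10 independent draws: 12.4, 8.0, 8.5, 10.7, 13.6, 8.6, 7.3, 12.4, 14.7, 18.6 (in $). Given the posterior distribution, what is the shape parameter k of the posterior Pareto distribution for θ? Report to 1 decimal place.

13.8

A Pareto(scale x_m, shape k) prior on the upper bound θ of Uniform(0, θ) is conjugate: posterior is Pareto(max(x_m, max xᵢ), k + n).
Sample maximum = 18.6; prior scale x_m = 26.1 → posterior scale = max = 26.1.
Posterior shape = 3.8 + 10 = 13.8.
Posterior shape k = 13.8.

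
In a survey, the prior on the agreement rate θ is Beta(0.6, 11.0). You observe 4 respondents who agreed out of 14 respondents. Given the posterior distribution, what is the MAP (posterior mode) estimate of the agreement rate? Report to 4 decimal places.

0.1525

The Beta prior is conjugate to a Binomial/Bernoulli likelihood; the update adds successes to α and failures to β.
Posterior: Beta(α+k, β+n−k) = Beta(0.6+4, 11.0+10) = Beta(4.6, 21.0).
Mode of Beta(a,b) for a,b>1 is (a−1)/(a+b−2) = 3.6/23.6 = 0.1525.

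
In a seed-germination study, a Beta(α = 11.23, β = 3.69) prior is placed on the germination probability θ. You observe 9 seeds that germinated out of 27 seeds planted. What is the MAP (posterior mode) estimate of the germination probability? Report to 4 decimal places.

The Beta prior is conjugate to a Binomial/Bernoulli likelihood; the update adds successes to α and failures to β.
Posterior: Beta(α+k, β+n−k) = Beta(11.23+9, 3.69+18) = Beta(20.23, 21.69).
Mode of Beta(a,b) for a,b>1 is (a−1)/(a+b−2) = 19.23/39.92 = 0.4817.

0.4817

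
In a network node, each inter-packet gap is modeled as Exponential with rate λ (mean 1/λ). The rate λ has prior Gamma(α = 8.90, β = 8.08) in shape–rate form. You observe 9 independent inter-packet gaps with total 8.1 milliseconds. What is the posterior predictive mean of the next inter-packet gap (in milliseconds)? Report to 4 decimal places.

With a Gamma(shape α, rate β) prior on the exponential rate λ, the posterior after n observations with total T = Σxᵢ is Gamma(α+n, β+T).
Posterior: Gamma(8.90+9, 8.08+8.1) = Gamma(17.90, 16.18).
The predictive distribution for the next observation is Lomax; its mean is β/(α−1) = 16.18/16.90 = 0.9574.

0.9574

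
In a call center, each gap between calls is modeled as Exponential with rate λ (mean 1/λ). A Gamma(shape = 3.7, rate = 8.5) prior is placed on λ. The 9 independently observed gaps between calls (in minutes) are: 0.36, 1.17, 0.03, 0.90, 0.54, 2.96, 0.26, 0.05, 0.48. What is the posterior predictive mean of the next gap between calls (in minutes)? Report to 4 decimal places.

With a Gamma(shape α, rate β) prior on the exponential rate λ, the posterior after n observations with total T = Σxᵢ is Gamma(α+n, β+T).
Sum of observations T = 6.75 minutes; n = 9.
Posterior: Gamma(3.7+9, 8.5+6.75) = Gamma(12.7, 15.25).
The predictive distribution for the next observation is Lomax; its mean is β/(α−1) = 15.25/11.7 = 1.3034.

1.3034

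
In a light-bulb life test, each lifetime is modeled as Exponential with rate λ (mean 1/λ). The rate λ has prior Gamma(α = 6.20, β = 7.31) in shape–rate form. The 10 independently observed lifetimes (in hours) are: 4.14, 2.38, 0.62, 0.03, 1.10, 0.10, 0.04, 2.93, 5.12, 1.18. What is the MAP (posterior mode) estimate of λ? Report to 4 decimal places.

0.6092

With a Gamma(shape α, rate β) prior on the exponential rate λ, the posterior after n observations with total T = Σxᵢ is Gamma(α+n, β+T).
Sum of observations T = 17.64 hours; n = 10.
Posterior: Gamma(6.20+10, 7.31+17.64) = Gamma(16.20, 24.95).
Mode = (α−1)/β = 0.6092.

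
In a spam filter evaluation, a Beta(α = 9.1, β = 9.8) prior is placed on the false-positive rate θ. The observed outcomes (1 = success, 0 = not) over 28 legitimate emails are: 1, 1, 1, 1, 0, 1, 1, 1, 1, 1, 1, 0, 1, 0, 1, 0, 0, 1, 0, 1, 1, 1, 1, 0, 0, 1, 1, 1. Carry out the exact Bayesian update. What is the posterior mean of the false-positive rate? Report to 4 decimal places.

The Beta prior is conjugate to a Binomial/Bernoulli likelihood; the update adds successes to α and failures to β.
Posterior: Beta(α+k, β+n−k) = Beta(9.1+20, 9.8+8) = Beta(29.1, 17.8).
Posterior mean = α/(α+β) = 29.1/46.9 = 0.6205.

0.6205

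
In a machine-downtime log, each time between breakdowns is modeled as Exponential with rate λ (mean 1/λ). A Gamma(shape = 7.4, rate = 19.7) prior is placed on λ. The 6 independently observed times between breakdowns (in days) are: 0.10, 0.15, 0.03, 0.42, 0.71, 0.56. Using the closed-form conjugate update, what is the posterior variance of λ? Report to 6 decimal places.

0.028536

With a Gamma(shape α, rate β) prior on the exponential rate λ, the posterior after n observations with total T = Σxᵢ is Gamma(α+n, β+T).
Sum of observations T = 1.97 days; n = 6.
Posterior: Gamma(7.4+6, 19.7+1.97) = Gamma(13.4, 21.67).
Var = α/β² = 0.028536.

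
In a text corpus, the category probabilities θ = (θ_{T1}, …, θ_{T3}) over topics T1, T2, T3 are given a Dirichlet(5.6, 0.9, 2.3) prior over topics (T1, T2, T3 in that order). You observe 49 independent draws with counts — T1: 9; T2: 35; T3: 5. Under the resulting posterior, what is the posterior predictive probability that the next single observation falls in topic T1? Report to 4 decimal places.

The Dirichlet prior is conjugate to the Multinomial likelihood: each posterior αⱼ = prior αⱼ + observed count nⱼ.
Posterior concentration: (14.6, 35.9, 7.3), total = 57.8.
P(next = T1 | data) = α_{T1}/Σα = 0.2526.

0.2526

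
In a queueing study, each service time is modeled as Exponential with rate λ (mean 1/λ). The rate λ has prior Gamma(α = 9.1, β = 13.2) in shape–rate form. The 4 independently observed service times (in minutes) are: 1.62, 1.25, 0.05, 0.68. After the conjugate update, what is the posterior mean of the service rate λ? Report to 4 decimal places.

With a Gamma(shape α, rate β) prior on the exponential rate λ, the posterior after n observations with total T = Σxᵢ is Gamma(α+n, β+T).
Sum of observations T = 3.60 minutes; n = 4.
Posterior: Gamma(9.1+4, 13.2+3.60) = Gamma(13.1, 16.80).
Posterior mean of λ = α/β = 13.1/16.80 = 0.7798.

0.7798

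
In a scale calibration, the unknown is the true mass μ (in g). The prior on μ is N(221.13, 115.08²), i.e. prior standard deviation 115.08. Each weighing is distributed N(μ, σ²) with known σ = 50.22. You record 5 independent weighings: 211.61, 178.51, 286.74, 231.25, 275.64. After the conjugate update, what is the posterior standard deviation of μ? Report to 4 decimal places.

For Normal data with known variance σ², a Normal(μ₀, σ₀²) prior on μ is conjugate. Posterior precision = 1/σ₀² + n/σ²; posterior mean is the precision-weighted average of μ₀ and x̄.
σ₀² = 115.08² = 13243.4064, σ² = 50.22² = 2522.0484; σ² + n·σ₀² = 2522.0484 + 5·13243.4064 = 68739.0804.
Posterior precision = 1/σ₀² + n/σ² = 1/13243.4064 + 5/2522.0484 = (σ² + n·σ₀²)/(σ₀²σ²) = 68739.0804/(13243.4064·2522.0484); posterior variance σₙ² = σ₀²σ²/(σ² + n·σ₀²) = 13243.4064·2522.0484/68739.0804 = 485.902804.
Posterior SD = √σₙ² = √(13243.4064·2522.0484/68739.0804) = 22.0432.

22.0432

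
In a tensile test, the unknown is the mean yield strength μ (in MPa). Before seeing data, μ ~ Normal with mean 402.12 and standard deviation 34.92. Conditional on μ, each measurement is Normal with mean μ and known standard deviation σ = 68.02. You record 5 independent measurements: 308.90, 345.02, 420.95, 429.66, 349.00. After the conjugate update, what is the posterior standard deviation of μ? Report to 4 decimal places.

22.9370

For Normal data with known variance σ², a Normal(μ₀, σ₀²) prior on μ is conjugate. Posterior precision = 1/σ₀² + n/σ²; posterior mean is the precision-weighted average of μ₀ and x̄.
σ₀² = 34.92² = 1219.4064, σ² = 68.02² = 4626.7204; σ² + n·σ₀² = 4626.7204 + 5·1219.4064 = 10723.7524.
Posterior precision = 1/σ₀² + n/σ² = 1/1219.4064 + 5/4626.7204 = (σ² + n·σ₀²)/(σ₀²σ²) = 10723.7524/(1219.4064·4626.7204); posterior variance σₙ² = σ₀²σ²/(σ² + n·σ₀²) = 1219.4064·4626.7204/10723.7524 = 526.108050.
Posterior SD = √σₙ² = √(1219.4064·4626.7204/10723.7524) = 22.9370.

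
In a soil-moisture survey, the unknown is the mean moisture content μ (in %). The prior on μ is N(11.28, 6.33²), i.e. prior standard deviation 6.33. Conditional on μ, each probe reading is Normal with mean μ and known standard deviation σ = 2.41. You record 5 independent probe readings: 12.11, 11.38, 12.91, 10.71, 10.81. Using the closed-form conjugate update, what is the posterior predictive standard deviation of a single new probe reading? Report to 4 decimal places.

For Normal data with known variance σ², a Normal(μ₀, σ₀²) prior on μ is conjugate. Posterior precision = 1/σ₀² + n/σ²; posterior mean is the precision-weighted average of μ₀ and x̄.
σ₀² = 6.33² = 40.0689, σ² = 2.41² = 5.8081; σ² + n·σ₀² = 5.8081 + 5·40.0689 = 206.1526.
Posterior precision = 1/σ₀² + n/σ² = 1/40.0689 + 5/5.8081 = (σ² + n·σ₀²)/(σ₀²σ²) = 206.1526/(40.0689·5.8081); posterior variance σₙ² = σ₀²σ²/(σ² + n·σ₀²) = 40.0689·5.8081/206.1526 = 1.128893.
Predictive variance for one new observation = σₙ² + σ² = 40.0689·5.8081/206.1526 + 5.8081 = σ²·(σ₀² + 206.1526)/206.1526 = 5.8081·246.2215/206.1526 = 6.936993; SD = √(5.8081·246.2215/206.1526) = 2.6338.

2.6338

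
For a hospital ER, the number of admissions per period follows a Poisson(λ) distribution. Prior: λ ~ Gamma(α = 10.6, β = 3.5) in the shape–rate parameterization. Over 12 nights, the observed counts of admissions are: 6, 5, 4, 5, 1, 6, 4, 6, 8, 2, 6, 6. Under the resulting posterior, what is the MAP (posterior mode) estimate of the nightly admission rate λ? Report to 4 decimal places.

4.4258

With a Gamma(shape α, rate β) prior, the Poisson likelihood is conjugate: the posterior is Gamma(α + ΣXᵢ, β + n).
Sum of counts S = 59 over n = 12 nights.
Posterior: Gamma(α+S, β+n) = Gamma(10.6+59, 3.5+12) = Gamma(69.6, 15.5).
Mode of Gamma(α,β) for α≥1 is (α−1)/β = 68.6/15.5 = 4.4258.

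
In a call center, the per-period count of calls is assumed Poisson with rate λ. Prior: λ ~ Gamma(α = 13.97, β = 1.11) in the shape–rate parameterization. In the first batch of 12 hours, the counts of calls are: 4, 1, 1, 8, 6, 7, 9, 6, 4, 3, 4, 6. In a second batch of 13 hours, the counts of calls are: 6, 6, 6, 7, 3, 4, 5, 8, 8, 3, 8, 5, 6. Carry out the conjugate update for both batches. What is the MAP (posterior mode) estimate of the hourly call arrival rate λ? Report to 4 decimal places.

With a Gamma(shape α, rate β) prior, the Poisson likelihood is conjugate: the posterior is Gamma(α + ΣXᵢ, β + n).
Batch 1: sum of counts S = 59 over n = 12 hours.
After batch 1: Gamma(α+S, β+n) = Gamma(13.97+59, 1.11+12) = Gamma(72.97, 13.11).
Batch 2: sum of counts S = 75 over n = 13 hours.
After batch 2: Gamma(α+S, β+n) = Gamma(72.97+75, 13.11+13) = Gamma(147.97, 26.11).
Mode of Gamma(α,β) for α≥1 is (α−1)/β = 146.97/26.11 = 5.6289.

5.6289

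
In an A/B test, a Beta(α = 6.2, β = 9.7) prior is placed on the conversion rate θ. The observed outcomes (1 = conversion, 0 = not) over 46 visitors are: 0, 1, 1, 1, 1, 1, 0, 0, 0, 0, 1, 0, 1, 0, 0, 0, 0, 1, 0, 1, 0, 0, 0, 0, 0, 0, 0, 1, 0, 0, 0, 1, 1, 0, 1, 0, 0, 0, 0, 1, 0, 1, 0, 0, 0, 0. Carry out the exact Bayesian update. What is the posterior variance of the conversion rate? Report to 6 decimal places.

0.003580

The Beta prior is conjugate to a Binomial/Bernoulli likelihood; the update adds successes to α and failures to β.
Posterior: Beta(α+k, β+n−k) = Beta(6.2+15, 9.7+31) = Beta(21.2, 40.7).
Var = αβ/((α+β)²(α+β+1)) = 21.2·40.7/(61.9²·62.9) = 0.003580.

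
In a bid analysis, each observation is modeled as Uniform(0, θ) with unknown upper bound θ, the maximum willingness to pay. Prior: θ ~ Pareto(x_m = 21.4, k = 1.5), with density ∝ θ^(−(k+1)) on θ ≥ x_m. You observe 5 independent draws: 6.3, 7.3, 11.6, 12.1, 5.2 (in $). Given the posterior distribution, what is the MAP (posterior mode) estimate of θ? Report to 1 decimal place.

A Pareto(scale x_m, shape k) prior on the upper bound θ of Uniform(0, θ) is conjugate: posterior is Pareto(max(x_m, max xᵢ), k + n).
Sample maximum = 12.1; prior scale x_m = 21.4 → posterior scale = max = 21.4.
Posterior shape = 1.5 + 5 = 6.5.
The Pareto density is decreasing on [x_m, ∞), so the mode is x_m = 21.4.

21.4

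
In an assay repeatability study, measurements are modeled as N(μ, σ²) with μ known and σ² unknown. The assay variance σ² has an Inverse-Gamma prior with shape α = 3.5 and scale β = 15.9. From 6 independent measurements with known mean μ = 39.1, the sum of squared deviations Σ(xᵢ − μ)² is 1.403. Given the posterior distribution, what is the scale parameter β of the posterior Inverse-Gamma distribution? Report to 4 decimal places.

With known mean μ and an Inverse-Gamma(α, β) prior on σ², the Normal likelihood is conjugate: posterior is Inv-Gamma(α + n/2, β + Σ(xᵢ−μ)²/2).
Posterior: Inv-Gamma(3.5 + 6/2, 15.9 + 1.403/2) = Inv-Gamma(6.50, 16.6015).
Posterior β = 16.6015.

16.6015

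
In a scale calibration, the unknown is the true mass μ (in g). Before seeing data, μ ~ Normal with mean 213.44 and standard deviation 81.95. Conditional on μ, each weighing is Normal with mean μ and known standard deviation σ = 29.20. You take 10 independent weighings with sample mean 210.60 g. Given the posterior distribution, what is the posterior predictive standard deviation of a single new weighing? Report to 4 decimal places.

For Normal data with known variance σ², a Normal(μ₀, σ₀²) prior on μ is conjugate. Posterior precision = 1/σ₀² + n/σ²; posterior mean is the precision-weighted average of μ₀ and x̄.
σ₀² = 81.95² = 6715.8025, σ² = 29.20² = 852.64; σ² + n·σ₀² = 852.64 + 10·6715.8025 = 68010.665.
Posterior precision = 1/σ₀² + n/σ² = 1/6715.8025 + 10/852.64 = (σ² + n·σ₀²)/(σ₀²σ²) = 68010.665/(6715.8025·852.64); posterior variance σₙ² = σ₀²σ²/(σ² + n·σ₀²) = 6715.8025·852.64/68010.665 = 84.195057.
Predictive variance for one new observation = σₙ² + σ² = 6715.8025·852.64/68010.665 + 852.64 = σ²·(σ₀² + 68010.665)/68010.665 = 852.64·74726.4675/68010.665 = 936.835057; SD = √(852.64·74726.4675/68010.665) = 30.6078.

30.6078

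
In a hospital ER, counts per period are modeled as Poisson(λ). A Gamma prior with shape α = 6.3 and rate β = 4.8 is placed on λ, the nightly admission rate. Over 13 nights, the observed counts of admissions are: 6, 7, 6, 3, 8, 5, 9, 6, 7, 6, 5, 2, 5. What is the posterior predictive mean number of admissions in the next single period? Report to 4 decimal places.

4.5674

With a Gamma(shape α, rate β) prior, the Poisson likelihood is conjugate: the posterior is Gamma(α + ΣXᵢ, β + n).
Sum of counts S = 75 over n = 13 nights.
Posterior: Gamma(α+S, β+n) = Gamma(6.3+75, 4.8+13) = Gamma(81.3, 17.8).
The predictive distribution for one future period is NegBinom with mean α/β = 4.5674.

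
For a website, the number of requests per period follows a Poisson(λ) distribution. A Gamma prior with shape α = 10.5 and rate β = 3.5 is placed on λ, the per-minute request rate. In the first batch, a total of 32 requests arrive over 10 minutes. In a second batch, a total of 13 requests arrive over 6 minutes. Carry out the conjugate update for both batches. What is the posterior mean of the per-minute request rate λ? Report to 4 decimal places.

2.8462

With a Gamma(shape α, rate β) prior, the Poisson likelihood is conjugate: the posterior is Gamma(α + ΣXᵢ, β + n).
After batch 1: Gamma(α+S, β+n) = Gamma(10.5+32, 3.5+10) = Gamma(42.5, 13.5).
After batch 2: Gamma(α+S, β+n) = Gamma(42.5+13, 13.5+6) = Gamma(55.5, 19.5).
Posterior mean = α/β = 55.5/19.5 = 2.8462.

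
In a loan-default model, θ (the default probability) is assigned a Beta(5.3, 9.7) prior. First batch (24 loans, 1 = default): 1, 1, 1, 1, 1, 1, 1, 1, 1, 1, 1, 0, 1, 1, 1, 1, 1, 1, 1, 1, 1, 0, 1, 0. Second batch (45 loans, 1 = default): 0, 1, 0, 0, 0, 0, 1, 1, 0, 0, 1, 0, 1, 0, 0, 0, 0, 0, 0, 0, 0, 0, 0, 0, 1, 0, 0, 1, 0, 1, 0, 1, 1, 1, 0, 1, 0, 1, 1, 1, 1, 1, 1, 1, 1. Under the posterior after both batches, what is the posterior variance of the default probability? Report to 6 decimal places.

0.002910

The Beta prior is conjugate to a Binomial/Bernoulli likelihood; the update adds successes to α and failures to β.
After batch 1: Beta(5.3+21, 9.7+3) = Beta(26.3, 12.7).
After batch 2: Beta(26.3+20, 12.7+25) = Beta(46.3, 37.7).
Var = αβ/((α+β)²(α+β+1)) = 46.3·37.7/(84.0²·85.0) = 0.002910.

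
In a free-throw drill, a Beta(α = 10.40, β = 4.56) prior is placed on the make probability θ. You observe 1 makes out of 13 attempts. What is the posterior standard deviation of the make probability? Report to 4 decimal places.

The Beta prior is conjugate to a Binomial/Bernoulli likelihood; the update adds successes to α and failures to β.
Posterior: Beta(α+k, β+n−k) = Beta(10.40+1, 4.56+12) = Beta(11.40, 16.56).
Var = αβ/((α+β)²(α+β+1)) = 11.40·16.56/(27.96²·28.96) = 0.00833858; SD = √0.00833858 = 0.0913.

0.0913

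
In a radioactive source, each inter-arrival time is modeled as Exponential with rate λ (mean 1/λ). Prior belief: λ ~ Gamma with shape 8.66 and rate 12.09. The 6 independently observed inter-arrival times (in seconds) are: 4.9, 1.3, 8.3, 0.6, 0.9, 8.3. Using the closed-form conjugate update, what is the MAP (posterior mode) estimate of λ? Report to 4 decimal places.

0.3754

With a Gamma(shape α, rate β) prior on the exponential rate λ, the posterior after n observations with total T = Σxᵢ is Gamma(α+n, β+T).
Sum of observations T = 24.3 seconds; n = 6.
Posterior: Gamma(8.66+6, 12.09+24.3) = Gamma(14.66, 36.39).
Mode = (α−1)/β = 0.3754.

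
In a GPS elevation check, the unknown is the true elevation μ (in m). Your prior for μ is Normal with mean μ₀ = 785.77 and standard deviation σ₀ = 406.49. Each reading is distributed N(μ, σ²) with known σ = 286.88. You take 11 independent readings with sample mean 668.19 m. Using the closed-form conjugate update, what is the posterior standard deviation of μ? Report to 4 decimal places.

For Normal data with known variance σ², a Normal(μ₀, σ₀²) prior on μ is conjugate. Posterior precision = 1/σ₀² + n/σ²; posterior mean is the precision-weighted average of μ₀ and x̄.
σ₀² = 406.49² = 165234.1201, σ² = 286.88² = 82300.1344; σ² + n·σ₀² = 82300.1344 + 11·165234.1201 = 1899875.4555.
Posterior precision = 1/σ₀² + n/σ² = 1/165234.1201 + 11/82300.1344 = (σ² + n·σ₀²)/(σ₀²σ²) = 1899875.4555/(165234.1201·82300.1344); posterior variance σₙ² = σ₀²σ²/(σ² + n·σ₀²) = 165234.1201·82300.1344/1899875.4555 = 7157.727235.
Posterior SD = √σₙ² = √(165234.1201·82300.1344/1899875.4555) = 84.6034.

84.6034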